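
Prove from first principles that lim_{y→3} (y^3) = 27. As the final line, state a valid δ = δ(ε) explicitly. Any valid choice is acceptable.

δ = min(1, ε/37)

Fix ε > 0. We seek δ > 0 with 0 < |y − 3| < δ ⇒ |y^3 − 27| < ε.
Factor: y^3 − 27 = (y − 3)(y^2 + 3y + 9), so |y^3 − 27| = |y − 3|·|y^2 + 3y + 9|.
Restrict δ ≤ 1. Then |y − 3| < 1 gives |y| < 4, so by the triangle inequality |y^2 + 3y + 9| ≤ 4^2 + 3·4 + 9 = 37.
Hence |y^3 − 27| ≤ 37|y − 3|, which is < ε once |y − 3| < ε/37.
Take δ = min(1, ε/37). If 0 < |y − 3| < δ then both bounds hold and |y^3 − 27| ≤ 37|y − 3| < 37·(ε/37) = ε.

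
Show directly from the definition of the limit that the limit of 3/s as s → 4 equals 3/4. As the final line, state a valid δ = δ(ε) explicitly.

δ = min(2, (8/3)ε)

Let ε > 0. We seek δ > 0 such that 0 < |s − 4| < δ implies |3/s − (3/4)| < ε.
|3/s − (3/4)| = 3·|4 − s|/(4·|s|) = 3|s − 4|/(4|s|).
Restrict δ ≤ 2. Then |s − 4| < 2 gives |s| > 2, so 4|s| > 8.
Then |3/s − (3/4)| < 3|s − 4|/8, which is < ε when |s − 4| < (8/3)ε.
Take δ = min(2, (8/3)ε). Then 0 < |s − 4| < δ gives both |s − 4| < 2 and |s − 4| < (8/3)ε, so |3/s − (3/4)| < ε.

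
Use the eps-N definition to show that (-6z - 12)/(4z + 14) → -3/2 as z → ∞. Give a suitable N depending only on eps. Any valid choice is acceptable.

Suppose eps > 0. We seek N > 0 such that z > N implies |(-6z - 12)/(4z + 14) + 3/2| < eps.
(-6z - 12)/(4z + 14) + 3/2 = (4(-6z - 12) − (-6)(4z + 14)) / (4(4z + 14)) = 36/(4(4z + 14)).
For z > 0 we have 4z + 14 > 4z, so |(-6z - 12)/(4z + 14) + 3/2| = 36/(4(4z + 14)) < 36/(4·4z) = (9/4)/z.
Thus |(-6z - 12)/(4z + 14) + 3/2| < eps whenever z > (9/4)/eps.
Take N = (9/4)/eps. If z > N then |(-6z - 12)/(4z + 14) + 3/2| < (9/4)/z < eps.

N = (9/4)/eps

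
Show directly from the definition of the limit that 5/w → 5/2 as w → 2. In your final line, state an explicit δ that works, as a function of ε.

Suppose ε > 0. We seek δ > 0 such that 0 < |w − 2| < δ implies |5/w − (5/2)| < ε.
|5/w − (5/2)| = 5·|2 − w|/(2·|w|) = 5|w − 2|/(2|w|).
Restrict δ ≤ 1. Then |w − 2| < 1 gives |w| > 1, so 2|w| > 2.
Then |5/w − (5/2)| < 5|w − 2|/2, which is < ε when |w − 2| < (2/5)ε.
Take δ = min(1, (2/5)ε). Then 0 < |w − 2| < δ gives both |w − 2| < 1 and |w − 2| < (2/5)ε, so |5/w − (5/2)| < ε.

δ = min(1, (2/5)ε)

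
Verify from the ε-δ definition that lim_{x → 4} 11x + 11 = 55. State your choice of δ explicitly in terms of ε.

Fix ε > 0. We need δ > 0 so that 0 < |x − 4| < δ implies |(11x + 11) − 55| < ε.
Since (11x + 11) − 55 = 11(x − 4), we have |(11x + 11) − 55| = 11|x − 4|.
Thus it suffices that |x − 4| < ε/11.
Take δ = ε/11. If 0 < |x − 4| < δ then |(11x + 11) − 55| = 11|x − 4| < 11·(ε/11) = ε.

δ = ε/11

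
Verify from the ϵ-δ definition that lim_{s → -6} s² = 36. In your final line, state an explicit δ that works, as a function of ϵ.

δ = min(1, ϵ/13)

Fix ϵ > 0. We seek δ > 0 with 0 < |s + 6| < δ ⇒ |s² − 36| < ϵ.
Factor: s² − 36 = (s + 6)(s - 6), so |s² − 36| = |s + 6|·|s - 6|.
Impose δ ≤ 1 so that |s| < 7; then |s - 6| ≤ 13.
Hence |s² − 36| ≤ 13|s + 6|, which is < ϵ once |s + 6| < ϵ/13.
Take δ = min(1, ϵ/13). If 0 < |s + 6| < δ then both bounds hold and |s² − 36| ≤ 13|s + 6| < 13·(ϵ/13) = ϵ.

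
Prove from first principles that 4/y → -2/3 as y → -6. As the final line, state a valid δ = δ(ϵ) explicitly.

δ = min(3, (9/2)ϵ)

Fix ϵ > 0. We seek δ > 0 such that 0 < |y + 6| < δ implies |4/y + 2/3| < ϵ.
|4/y + 2/3| = 4·|-6 − y|/(6·|y|) = 4|y + 6|/(6|y|).
Require δ ≤ 3 so that |y| > 6 − 3 = 3, hence 6|y| > 18.
Then |4/y + 2/3| < 4|y + 6|/18, which is < ϵ when |y + 6| < (9/2)ϵ.
Take δ = min(3, (9/2)ϵ). Then 0 < |y + 6| < δ gives both |y + 6| < 3 and |y + 6| < (9/2)ϵ, so |4/y + 2/3| < ϵ.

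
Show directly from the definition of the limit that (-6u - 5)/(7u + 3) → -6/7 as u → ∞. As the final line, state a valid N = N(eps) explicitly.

N = (17/49)/eps

Let eps > 0. We seek N > 0 such that u > N implies |(-6u - 5)/(7u + 3) + 6/7| < eps.
(-6u - 5)/(7u + 3) + 6/7 = (7(-6u - 5) − (-6)(7u + 3)) / (7(7u + 3)) = -17/(7(7u + 3)).
For u > 0 we have 7u + 3 > 7u, so |(-6u - 5)/(7u + 3) + 6/7| = 17/(7(7u + 3)) < 17/(7·7u) = (17/49)/u.
Thus |(-6u - 5)/(7u + 3) + 6/7| < eps whenever u > (17/49)/eps.
Take N = (17/49)/eps. If u > N then |(-6u - 5)/(7u + 3) + 6/7| < (17/49)/u < eps.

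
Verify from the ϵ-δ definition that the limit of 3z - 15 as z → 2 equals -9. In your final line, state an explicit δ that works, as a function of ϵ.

δ = ϵ/3

Let ϵ > 0 be given. We need δ > 0 so that 0 < |z − 2| < δ implies |(3z - 15) + 9| < ϵ.
|(3z - 15) + 9| = |3z - 6| = 3|z − 2|.
Thus it suffices that |z − 2| < ϵ/3.
Take δ = ϵ/3. If 0 < |z − 2| < δ then |(3z - 15) + 9| = 3|z − 2| < 3·(ϵ/3) = ϵ.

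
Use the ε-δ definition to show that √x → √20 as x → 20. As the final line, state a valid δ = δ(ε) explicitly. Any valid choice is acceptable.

δ = min(20, √20·ε)

Let ε > 0. We want δ > 0 such that 0 < |x − 20| < δ implies |√x − √20| < ε.
Rationalise: √x − √20 = (x − 20)/(√x + √20), so |√x − √20| = |x − 20|/(√x + √20).
Restrict δ ≤ 20 so that |x − 20| < 20 forces x > 0, and then √x + √20 > √20.
Hence |√x − √20| < |x − 20|/√20, which is < ε once |x − 20| < √20·ε.
Take δ = min(20, √20·ε). If 0 < |x − 20| < δ then x > 0 and |√x − √20| < |x − 20|/√20 < ε.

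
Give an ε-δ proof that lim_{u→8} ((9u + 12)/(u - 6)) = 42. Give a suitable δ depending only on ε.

δ = min(1, (1/33)ε)

Let ε > 0 be given. We want δ > 0 with 0 < |u − 8| < δ ⇒ |(9u + 12)/(u - 6) − 42| < ε.
Combining over a common denominator, (9u + 12)/(u - 6) − 42 = [(9u + 12)·2 − 84·(u - 6)] / [2·(u - 6)] = -66(u − 8) / (2(u - 6)).
So |(9u + 12)/(u - 6) − 42| = 66|u − 8| / (2·|u − 6|).
Require δ ≤ 1, so |u − 6| ≥ |2| − |u − 8| > 2 − 1 = 1.
Hence |(9u + 12)/(u - 6) − 42| < 66|u − 8|/(2·1) = 33|u − 8|, which is < ε once |u − 8| < (1/33)ε.
Take δ = min(1, (1/33)ε). Then 0 < |u − 8| < δ forces both bounds, so |(9u + 12)/(u - 6) − 42| < ε.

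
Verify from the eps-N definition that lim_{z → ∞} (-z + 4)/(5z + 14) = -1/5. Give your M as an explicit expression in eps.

Let eps > 0. We seek M > 0 such that z > M implies |(-z + 4)/(5z + 14) + 1/5| < eps.
(-z + 4)/(5z + 14) + 1/5 = (5(-z + 4) − (-1)(5z + 14)) / (5(5z + 14)) = 34/(5(5z + 14)).
For z > 0 we have 5z + 14 > 5z, so |(-z + 4)/(5z + 14) + 1/5| = 34/(5(5z + 14)) < 34/(5·5z) = (34/25)/z.
Thus |(-z + 4)/(5z + 14) + 1/5| < eps whenever z > (34/25)/eps.
Take M = (34/25)/eps. If z > M then |(-z + 4)/(5z + 14) + 1/5| < (34/25)/z < eps.

M = (34/25)/eps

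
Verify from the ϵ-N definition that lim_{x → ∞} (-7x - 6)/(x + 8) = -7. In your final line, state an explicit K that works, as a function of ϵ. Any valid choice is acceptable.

K = 50/ϵ

Fix ϵ > 0. We seek K > 0 such that x > K implies |(-7x - 6)/(x + 8) + 7| < ϵ.
(-7x - 6)/(x + 8) + 7 = ((-7x - 6) − (-7)(x + 8)) / ((x + 8)) = 50/((x + 8)).
For x > 0 we have x + 8 > x, so |(-7x - 6)/(x + 8) + 7| = 50/((x + 8)) < 50/(x) = 50/x.
Thus |(-7x - 6)/(x + 8) + 7| < ϵ whenever x > 50/ϵ.
Take K = 50/ϵ. If x > K then |(-7x - 6)/(x + 8) + 7| < 50/x < ϵ.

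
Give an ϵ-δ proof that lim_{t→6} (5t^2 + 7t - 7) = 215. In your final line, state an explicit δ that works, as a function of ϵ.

Let ϵ > 0 be given. We want δ > 0 such that 0 < |t − 6| < δ implies |(5t^2 + 7t - 7) − 215| < ϵ.
(5t^2 + 7t - 7) − 215 = 5t^2 + 7t - 222 = (t − 6)(5t + 37).
So |(5t^2 + 7t - 7) − 215| = |t − 6|·|5t + 37|.
Assume first that |t − 6| < 2, so |t| < 8. Then |5t + 37| ≤ 5·8 + 37 = 77.
Hence |(5t^2 + 7t - 7) − 215| ≤ 77|t − 6| < ϵ provided |t − 6| < ϵ/77.
Take δ = min(2, ϵ/77). Then 0 < |t − 6| < δ gives both |t − 6| < 2 and |t − 6| < ϵ/77, so |(5t^2 + 7t - 7) − 215| < ϵ.

δ = min(2, ϵ/77)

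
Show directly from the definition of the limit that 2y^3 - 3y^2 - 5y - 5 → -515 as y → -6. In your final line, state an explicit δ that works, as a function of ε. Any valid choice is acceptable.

δ = min(2, ε/333)

Fix ε > 0. We want δ > 0 such that 0 < |y + 6| < δ implies |(2y^3 - 3y^2 - 5y - 5) + 515| < ε.
(2y^3 - 3y^2 - 5y - 5) + 515 = 2y^3 - 3y^2 - 5y + 510 = (y + 6)(2y^2 - 15y + 85).
So |(2y^3 - 3y^2 - 5y - 5) + 515| = |y + 6|·|2y^2 - 15y + 85|.
Require δ ≤ 2. Then |y + 6| < 2 gives |y| < 8, and by the triangle inequality |2y^2 - 15y + 85| ≤ 2·8^2 + 15·8 + 85 = 333.
Hence |(2y^3 - 3y^2 - 5y - 5) + 515| ≤ 333|y + 6| < ε provided |y + 6| < ε/333.
Take δ = min(2, ε/333). Then 0 < |y + 6| < δ gives both |y + 6| < 2 and |y + 6| < ε/333, so |(2y^3 - 3y^2 - 5y - 5) + 515| < ε.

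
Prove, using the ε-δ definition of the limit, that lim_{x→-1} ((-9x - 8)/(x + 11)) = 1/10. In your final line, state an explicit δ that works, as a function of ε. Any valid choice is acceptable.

δ = min(5, (50/91)ε)

Suppose ε > 0. We want δ > 0 with 0 < |x + 1| < δ ⇒ |(-9x - 8)/(x + 11) − (1/10)| < ε.
Combining over a common denominator, (-9x - 8)/(x + 11) − (1/10) = [(-9x - 8)·10 − 1·(x + 11)] / [10·(x + 11)] = -91(x + 1) / (10(x + 11)).
So |(-9x - 8)/(x + 11) − (1/10)| = 91|x + 1| / (10·|x + 11|).
Require δ ≤ 5, so |x + 11| ≥ |10| − |x + 1| > 10 − 5 = 5.
Hence |(-9x - 8)/(x + 11) − (1/10)| < 91|x + 1|/(10·5) = (91/50)|x + 1|, which is < ε once |x + 1| < (50/91)ε.
Take δ = min(5, (50/91)ε). Then 0 < |x + 1| < δ forces both bounds, so |(-9x - 8)/(x + 11) − (1/10)| < ε.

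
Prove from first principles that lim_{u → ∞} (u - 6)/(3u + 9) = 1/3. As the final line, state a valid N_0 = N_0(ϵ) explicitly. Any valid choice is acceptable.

Fix ϵ > 0. We seek N_0 > 0 such that u > N_0 implies |(u - 6)/(3u + 9) − (1/3)| < ϵ.
(u - 6)/(3u + 9) − (1/3) = (3(u - 6) − (3u + 9)) / (3(3u + 9)) = -27/(3(3u + 9)).
For u > 0 we have 3u + 9 > 3u, so |(u - 6)/(3u + 9) − (1/3)| = 27/(3(3u + 9)) < 27/(3·3u) = 3/u.
Thus |(u - 6)/(3u + 9) − (1/3)| < ϵ whenever u > 3/ϵ.
Take N_0 = 3/ϵ. If u > N_0 then |(u - 6)/(3u + 9) − (1/3)| < 3/u < ϵ.

N_0 = 3/ϵ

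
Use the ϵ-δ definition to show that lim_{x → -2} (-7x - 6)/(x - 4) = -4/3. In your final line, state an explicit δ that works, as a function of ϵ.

δ = min(3, (9/17)ϵ)

Suppose ϵ > 0. We want δ > 0 with 0 < |x + 2| < δ ⇒ |(-7x - 6)/(x - 4) + 4/3| < ϵ.
Combining over a common denominator, (-7x - 6)/(x - 4) + 4/3 = [(-7x - 6)·(-6) − 8·(x - 4)] / [(-6)·(x - 4)] = 34(x + 2) / ((-6)(x - 4)).
So |(-7x - 6)/(x - 4) + 4/3| = 34|x + 2| / (6·|x − 4|).
Restrict δ ≤ 3. Then |x + 2| < 3 gives |x − 4| = |(x + 2) + (-6)| ≥ 6 − 3 = 3.
Hence |(-7x - 6)/(x - 4) + 4/3| < 34|x + 2|/(6·3) = (17/9)|x + 2|, which is < ϵ once |x + 2| < (9/17)ϵ.
Take δ = min(3, (9/17)ϵ). Then 0 < |x + 2| < δ forces both bounds, so |(-7x - 6)/(x - 4) + 4/3| < ϵ.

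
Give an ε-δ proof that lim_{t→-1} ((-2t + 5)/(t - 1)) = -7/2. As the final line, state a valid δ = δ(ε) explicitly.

Fix ε > 0. We want δ > 0 with 0 < |t + 1| < δ ⇒ |(-2t + 5)/(t - 1) + 7/2| < ε.
Combining over a common denominator, (-2t + 5)/(t - 1) + 7/2 = [(-2t + 5)·(-2) − 7·(t - 1)] / [(-2)·(t - 1)] = -3(t + 1) / ((-2)(t - 1)).
So |(-2t + 5)/(t - 1) + 7/2| = 3|t + 1| / (2·|t − 1|).
Restrict δ ≤ 1. Then |t + 1| < 1 gives |t − 1| = |(t + 1) + (-2)| ≥ 2 − 1 = 1.
Hence |(-2t + 5)/(t - 1) + 7/2| < 3|t + 1|/(2·1) = (3/2)|t + 1|, which is < ε once |t + 1| < (2/3)ε.
Take δ = min(1, (2/3)ε). Then 0 < |t + 1| < δ forces both bounds, so |(-2t + 5)/(t - 1) + 7/2| < ε.

δ = min(1, (2/3)ε)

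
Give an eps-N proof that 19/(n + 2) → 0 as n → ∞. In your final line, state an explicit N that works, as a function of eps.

Suppose eps > 0. For n ≥ 1, |19/(n + 2) − 0| = 19/(n + 2) ≤ 19/n.
We need 19/n < eps, i.e. n > 19/eps.
Take N = 19/eps. If n > N then |19/(n + 2)| ≤ 19/n < eps.

N = 19/eps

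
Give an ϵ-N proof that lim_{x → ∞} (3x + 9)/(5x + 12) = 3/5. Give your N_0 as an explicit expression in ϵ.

Let ϵ > 0 be given. We seek N_0 > 0 such that x > N_0 implies |(3x + 9)/(5x + 12) − (3/5)| < ϵ.
(3x + 9)/(5x + 12) − (3/5) = (5(3x + 9) − 3(5x + 12)) / (5(5x + 12)) = 9/(5(5x + 12)).
For x > 0 we have 5x + 12 > 5x, so |(3x + 9)/(5x + 12) − (3/5)| = 9/(5(5x + 12)) < 9/(5·5x) = (9/25)/x.
Thus |(3x + 9)/(5x + 12) − (3/5)| < ϵ whenever x > (9/25)/ϵ.
Take N_0 = (9/25)/ϵ. If x > N_0 then |(3x + 9)/(5x + 12) − (3/5)| < (9/25)/x < ϵ.

N_0 = (9/25)/ϵ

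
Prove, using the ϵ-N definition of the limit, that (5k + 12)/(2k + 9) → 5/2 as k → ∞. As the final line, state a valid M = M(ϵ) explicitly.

Let ϵ > 0 be given. For k ≥ 1, |(5k + 12)/(2k + 9) − (5/2)| = |-21|/(2(2k + 9)) = 21/(2(2k + 9)).
Since 2k + 9 ≥ 2k for k ≥ 1, this is ≤ 21/(2·2k) = (21/4)/k.
So |(5k + 12)/(2k + 9) − (5/2)| < ϵ whenever k > (21/4)/ϵ.
Take M = (21/4)/ϵ. If k > M then |(5k + 12)/(2k + 9) − (5/2)| ≤ (21/4)/k < ϵ.

M = (21/4)/ϵ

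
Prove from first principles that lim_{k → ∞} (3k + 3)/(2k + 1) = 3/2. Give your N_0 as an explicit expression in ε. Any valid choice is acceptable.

N_0 = (3/4)/ε

Suppose ε > 0. For k ≥ 1, |(3k + 3)/(2k + 1) − (3/2)| = |3|/(2(2k + 1)) = 3/(2(2k + 1)).
Since 2k + 1 ≥ 2k for k ≥ 1, this is ≤ 3/(2·2k) = (3/4)/k.
So |(3k + 3)/(2k + 1) − (3/2)| < ε whenever k > (3/4)/ε.
Take N_0 = (3/4)/ε. If k > N_0 then |(3k + 3)/(2k + 1) − (3/2)| ≤ (3/4)/k < ε.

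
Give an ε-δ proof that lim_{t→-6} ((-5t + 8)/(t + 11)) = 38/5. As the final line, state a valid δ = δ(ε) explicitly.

Suppose ε > 0. We want δ > 0 with 0 < |t + 6| < δ ⇒ |(-5t + 8)/(t + 11) − (38/5)| < ε.
Combining over a common denominator, (-5t + 8)/(t + 11) − (38/5) = [(-5t + 8)·5 − 38·(t + 11)] / [5·(t + 11)] = -63(t + 6) / (5(t + 11)).
So |(-5t + 8)/(t + 11) − (38/5)| = 63|t + 6| / (5·|t + 11|).
Require δ ≤ 5/2, so |t + 11| ≥ |5| − |t + 6| > 5 − 5/2 = 5/2.
Hence |(-5t + 8)/(t + 11) − (38/5)| < 63|t + 6|/(5·(5/2)) = (126/25)|t + 6|, which is < ε once |t + 6| < (25/126)ε.
Take δ = min(5/2, (25/126)ε). Then 0 < |t + 6| < δ forces both bounds, so |(-5t + 8)/(t + 11) − (38/5)| < ε.

δ = min(5/2, (25/126)ε)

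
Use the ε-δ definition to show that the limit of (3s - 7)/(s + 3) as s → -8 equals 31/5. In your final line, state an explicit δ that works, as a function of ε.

δ = min(5/2, (25/32)ε)

Suppose ε > 0. We want δ > 0 with 0 < |s + 8| < δ ⇒ |(3s - 7)/(s + 3) − (31/5)| < ε.
Combining over a common denominator, (3s - 7)/(s + 3) − (31/5) = [(3s - 7)·(-5) − (-31)·(s + 3)] / [(-5)·(s + 3)] = 16(s + 8) / ((-5)(s + 3)).
So |(3s - 7)/(s + 3) − (31/5)| = 16|s + 8| / (5·|s + 3|).
Require δ ≤ 5/2, so |s + 3| ≥ |-5| − |s + 8| > 5 − 5/2 = 5/2.
Hence |(3s - 7)/(s + 3) − (31/5)| < 16|s + 8|/(5·(5/2)) = (32/25)|s + 8|, which is < ε once |s + 8| < (25/32)ε.
Take δ = min(5/2, (25/32)ε). Then 0 < |s + 8| < δ forces both bounds, so |(3s - 7)/(s + 3) − (31/5)| < ε.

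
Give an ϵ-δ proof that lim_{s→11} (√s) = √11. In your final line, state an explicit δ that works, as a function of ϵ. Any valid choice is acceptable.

Suppose ϵ > 0. We want δ > 0 such that 0 < |s − 11| < δ implies |√s − √11| < ϵ.
Multiplying by the conjugate, |√s − √11| = |s − 11|/(√s + √11).
Restrict δ ≤ 11 so that |s − 11| < 11 forces s > 0, and then √s + √11 > √11.
Hence |√s − √11| < |s − 11|/√11, which is < ϵ once |s − 11| < √11·ϵ.
Take δ = min(11, √11·ϵ). If 0 < |s − 11| < δ then s > 0 and |√s − √11| < |s − 11|/√11 < ϵ.

δ = min(11, √11·ϵ)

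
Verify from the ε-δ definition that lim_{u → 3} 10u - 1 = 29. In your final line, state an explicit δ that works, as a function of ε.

Fix ε > 0. We need δ > 0 so that 0 < |u − 3| < δ implies |(10u - 1) − 29| < ε.
Since (10u - 1) − 29 = 10(u − 3), we have |(10u - 1) − 29| = 10|u − 3|.
So 10|u − 3| < ε exactly when |u − 3| < ε/10.
Choosing δ = ε/10 gives |(10u - 1) − 29| = 10|u − 3| < ε whenever |u − 3| < δ.

δ = ε/10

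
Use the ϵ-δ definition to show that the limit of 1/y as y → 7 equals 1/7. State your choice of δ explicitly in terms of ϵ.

Let ϵ > 0. We seek δ > 0 such that 0 < |y − 7| < δ implies |1/y − (1/7)| < ϵ.
|1/y − (1/7)| = |7 − y|/(7·|y|) = |y − 7|/(7|y|).
Require δ ≤ 7/2 so that |y| > 7 − 7/2 = 7/2, hence 7|y| > 49/2.
Then |1/y − (1/7)| < |y − 7|/(49/2), which is < ϵ when |y − 7| < (49/2)ϵ.
Take δ = min(7/2, (49/2)ϵ). Then 0 < |y − 7| < δ gives both |y − 7| < 7/2 and |y − 7| < (49/2)ϵ, so |1/y − (1/7)| < ϵ.

δ = min(7/2, (49/2)ϵ)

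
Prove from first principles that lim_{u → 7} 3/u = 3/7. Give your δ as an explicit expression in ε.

δ = min(7/2, (49/6)ε)

Fix ε > 0. We seek δ > 0 such that 0 < |u − 7| < δ implies |3/u − (3/7)| < ε.
|3/u − (3/7)| = 3·|7 − u|/(7·|u|) = 3|u − 7|/(7|u|).
Require δ ≤ 7/2 so that |u| > 7 − 7/2 = 7/2, hence 7|u| > 49/2.
Then |3/u − (3/7)| < 3|u − 7|/(49/2), which is < ε when |u − 7| < (49/6)ε.
Take δ = min(7/2, (49/6)ε). Then 0 < |u − 7| < δ gives both |u − 7| < 7/2 and |u − 7| < (49/6)ε, so |3/u − (3/7)| < ε.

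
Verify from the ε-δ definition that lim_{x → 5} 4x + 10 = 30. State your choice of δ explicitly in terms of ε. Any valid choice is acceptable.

δ = ε/4

Fix ε > 0. We need δ > 0 so that 0 < |x − 5| < δ implies |(4x + 10) − 30| < ε.
|(4x + 10) − 30| = |4x - 20| = 4|x − 5|.
So 4|x − 5| < ε exactly when |x − 5| < ε/4.
Take δ = ε/4. If 0 < |x − 5| < δ then |(4x + 10) − 30| = 4|x − 5| < 4·(ε/4) = ε.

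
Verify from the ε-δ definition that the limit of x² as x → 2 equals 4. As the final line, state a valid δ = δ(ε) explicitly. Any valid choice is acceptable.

δ = min(1, ε/5)

Let ε > 0 be given. We seek δ > 0 with 0 < |x − 2| < δ ⇒ |x² − 4| < ε.
Factor: x² − 4 = (x − 2)(x + 2), so |x² − 4| = |x − 2|·|x + 2|.
Restrict δ ≤ 1. Then |x − 2| < 1 gives |x| < 3, so by the triangle inequality |x + 2| ≤ 3 + 2 = 5.
Hence |x² − 4| ≤ 5|x − 2|, which is < ε once |x − 2| < ε/5.
Take δ = min(1, ε/5). If 0 < |x − 2| < δ then both bounds hold and |x² − 4| ≤ 5|x − 2| < 5·(ε/5) = ε.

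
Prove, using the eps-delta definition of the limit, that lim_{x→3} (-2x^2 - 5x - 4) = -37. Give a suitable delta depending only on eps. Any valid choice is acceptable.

Let eps > 0 be given. We want delta > 0 such that 0 < |x − 3| < delta implies |(-2x^2 - 5x - 4) + 37| < eps.
(-2x^2 - 5x - 4) + 37 = -2x^2 - 5x + 33 = (x − 3)(-2x - 11).
So |(-2x^2 - 5x - 4) + 37| = |x − 3|·|-2x - 11|.
Assume first that |x − 3| < 1, so |x| < 4. Then |-2x - 11| ≤ 2·4 + 11 = 19.
Hence |(-2x^2 - 5x - 4) + 37| ≤ 19|x − 3| < eps provided |x − 3| < eps/19.
Take delta = min(1, eps/19). Then 0 < |x − 3| < delta gives both |x − 3| < 1 and |x − 3| < eps/19, so |(-2x^2 - 5x - 4) + 37| < eps.

delta = min(1, eps/19)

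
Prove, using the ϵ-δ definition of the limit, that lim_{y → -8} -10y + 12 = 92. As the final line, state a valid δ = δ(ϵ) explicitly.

δ = ϵ/10

Let ϵ > 0 be given. We need δ > 0 so that 0 < |y + 8| < δ implies |(-10y + 12) − 92| < ϵ.
Since (-10y + 12) − 92 = -10(y + 8), we have |(-10y + 12) − 92| = 10|y + 8|.
So 10|y + 8| < ϵ exactly when |y + 8| < ϵ/10.
Choosing δ = ϵ/10 gives |(-10y + 12) − 92| = 10|y + 8| < ϵ whenever |y + 8| < δ.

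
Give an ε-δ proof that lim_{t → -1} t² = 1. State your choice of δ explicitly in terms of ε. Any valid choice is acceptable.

δ = min(2, ε/4)

Fix ε > 0. We seek δ > 0 with 0 < |t + 1| < δ ⇒ |t² − 1| < ε.
Factor: t² − 1 = (t + 1)(t - 1), so |t² − 1| = |t + 1|·|t - 1|.
Impose δ ≤ 2 so that |t| < 3; then |t - 1| ≤ 4.
Hence |t² − 1| ≤ 4|t + 1|, which is < ε once |t + 1| < ε/4.
Take δ = min(2, ε/4). If 0 < |t + 1| < δ then both bounds hold and |t² − 1| ≤ 4|t + 1| < 4·(ε/4) = ε.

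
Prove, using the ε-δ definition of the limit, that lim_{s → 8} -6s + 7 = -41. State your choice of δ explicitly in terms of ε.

δ = ε/6

Let ε > 0 be given. We need δ > 0 so that 0 < |s − 8| < δ implies |(-6s + 7) + 41| < ε.
Since (-6s + 7) + 41 = -6(s − 8), we have |(-6s + 7) + 41| = 6|s − 8|.
Thus it suffices that |s − 8| < ε/6.
Take δ = ε/6. If 0 < |s − 8| < δ then |(-6s + 7) + 41| = 6|s − 8| < 6·(ε/6) = ε.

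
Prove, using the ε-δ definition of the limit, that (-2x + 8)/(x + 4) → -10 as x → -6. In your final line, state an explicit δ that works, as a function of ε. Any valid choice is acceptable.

Let ε > 0. We want δ > 0 with 0 < |x + 6| < δ ⇒ |(-2x + 8)/(x + 4) + 10| < ε.
Combining over a common denominator, (-2x + 8)/(x + 4) + 10 = [(-2x + 8)·(-2) − 20·(x + 4)] / [(-2)·(x + 4)] = -16(x + 6) / ((-2)(x + 4)).
So |(-2x + 8)/(x + 4) + 10| = 16|x + 6| / (2·|x + 4|).
Require δ ≤ 1, so |x + 4| ≥ |-2| − |x + 6| > 2 − 1 = 1.
Hence |(-2x + 8)/(x + 4) + 10| < 16|x + 6|/(2·1) = 8|x + 6|, which is < ε once |x + 6| < (1/8)ε.
Take δ = min(1, (1/8)ε). Then 0 < |x + 6| < δ forces both bounds, so |(-2x + 8)/(x + 4) + 10| < ε.

δ = min(1, (1/8)ε)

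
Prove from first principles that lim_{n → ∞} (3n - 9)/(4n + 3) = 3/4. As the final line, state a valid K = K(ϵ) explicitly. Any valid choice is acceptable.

Suppose ϵ > 0. For n ≥ 1, |(3n - 9)/(4n + 3) − (3/4)| = |-45|/(4(4n + 3)) = 45/(4(4n + 3)).
Since 4n + 3 ≥ 4n for n ≥ 1, this is ≤ 45/(4·4n) = (45/16)/n.
So |(3n - 9)/(4n + 3) − (3/4)| < ϵ whenever n > (45/16)/ϵ.
Take K = (45/16)/ϵ. If n > K then |(3n - 9)/(4n + 3) − (3/4)| ≤ (45/16)/n < ϵ.

K = (45/16)/ϵ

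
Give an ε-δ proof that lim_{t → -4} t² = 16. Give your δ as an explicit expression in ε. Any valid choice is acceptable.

δ = min(1, ε/9)

Let ε > 0. We seek δ > 0 with 0 < |t + 4| < δ ⇒ |t² − 16| < ε.
Factor: t² − 16 = (t + 4)(t - 4), so |t² − 16| = |t + 4|·|t - 4|.
Restrict δ ≤ 1. Then |t + 4| < 1 gives |t| < 5, so by the triangle inequality |t - 4| ≤ 5 + 4 = 9.
Hence |t² − 16| ≤ 9|t + 4|, which is < ε once |t + 4| < ε/9.
Take δ = min(1, ε/9). If 0 < |t + 4| < δ then both bounds hold and |t² − 16| ≤ 9|t + 4| < 9·(ε/9) = ε.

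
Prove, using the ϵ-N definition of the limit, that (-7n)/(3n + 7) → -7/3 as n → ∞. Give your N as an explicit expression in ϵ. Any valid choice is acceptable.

N = (49/9)/ϵ

Fix ϵ > 0. For n ≥ 1, |(-7n)/(3n + 7) + 7/3| = |49|/(3(3n + 7)) = 49/(3(3n + 7)).
Since 3n + 7 ≥ 3n for n ≥ 1, this is ≤ 49/(3·3n) = (49/9)/n.
So |(-7n)/(3n + 7) + 7/3| < ϵ whenever n > (49/9)/ϵ.
Take N = (49/9)/ϵ. If n > N then |(-7n)/(3n + 7) + 7/3| ≤ (49/9)/n < ϵ.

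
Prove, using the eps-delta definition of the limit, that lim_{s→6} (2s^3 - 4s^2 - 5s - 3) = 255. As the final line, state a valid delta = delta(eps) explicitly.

Let eps > 0. We want delta > 0 such that 0 < |s − 6| < delta implies |(2s^3 - 4s^2 - 5s - 3) − 255| < eps.
(2s^3 - 4s^2 - 5s - 3) − 255 = 2s^3 - 4s^2 - 5s - 258 = (s − 6)(2s^2 + 8s + 43).
So |(2s^3 - 4s^2 - 5s - 3) − 255| = |s − 6|·|2s^2 + 8s + 43|.
Require delta ≤ 2. Then |s − 6| < 2 gives |s| < 8, and by the triangle inequality |2s^2 + 8s + 43| ≤ 2·8^2 + 8·8 + 43 = 235.
Hence |(2s^3 - 4s^2 - 5s - 3) − 255| ≤ 235|s − 6| < eps provided |s − 6| < eps/235.
Choosing delta = min(2, eps/235) ensures both conditions, hence |(2s^3 - 4s^2 - 5s - 3) − 255| < eps.

delta = min(2, eps/235)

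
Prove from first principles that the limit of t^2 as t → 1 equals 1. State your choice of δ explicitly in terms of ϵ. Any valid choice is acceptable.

δ = min(2, ϵ/4)

Let ϵ > 0. We seek δ > 0 with 0 < |t − 1| < δ ⇒ |t^2 − 1| < ϵ.
Factor: t^2 − 1 = (t − 1)(t + 1), so |t^2 − 1| = |t − 1|·|t + 1|.
Impose δ ≤ 2 so that |t| < 3; then |t + 1| ≤ 4.
Hence |t^2 − 1| ≤ 4|t − 1|, which is < ϵ once |t − 1| < ϵ/4.
Take δ = min(2, ϵ/4). If 0 < |t − 1| < δ then both bounds hold and |t^2 − 1| ≤ 4|t − 1| < 4·(ϵ/4) = ϵ.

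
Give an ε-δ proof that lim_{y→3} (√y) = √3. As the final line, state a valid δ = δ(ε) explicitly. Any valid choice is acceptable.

δ = min(3, √3·ε)

Let ε > 0. We want δ > 0 such that 0 < |y − 3| < δ implies |√y − √3| < ε.
Rationalise: √y − √3 = (y − 3)/(√y + √3), so |√y − √3| = |y − 3|/(√y + √3).
Restrict δ ≤ 3 so that |y − 3| < 3 forces y > 0, and then √y + √3 > √3.
Hence |√y − √3| < |y − 3|/√3, which is < ε once |y − 3| < √3·ε.
Take δ = min(3, √3·ε). If 0 < |y − 3| < δ then y > 0 and |√y − √3| < |y − 3|/√3 < ε.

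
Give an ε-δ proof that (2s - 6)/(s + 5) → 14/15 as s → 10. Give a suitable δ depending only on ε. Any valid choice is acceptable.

Suppose ε > 0. We want δ > 0 with 0 < |s − 10| < δ ⇒ |(2s - 6)/(s + 5) − (14/15)| < ε.
Combining over a common denominator, (2s - 6)/(s + 5) − (14/15) = [(2s - 6)·15 − 14·(s + 5)] / [15·(s + 5)] = 16(s − 10) / (15(s + 5)).
So |(2s - 6)/(s + 5) − (14/15)| = 16|s − 10| / (15·|s + 5|).
Require δ ≤ 15/2, so |s + 5| ≥ |15| − |s − 10| > 15 − 15/2 = 15/2.
Hence |(2s - 6)/(s + 5) − (14/15)| < 16|s − 10|/(15·(15/2)) = (32/225)|s − 10|, which is < ε once |s − 10| < (225/32)ε.
Take δ = min(15/2, (225/32)ε). Then 0 < |s − 10| < δ forces both bounds, so |(2s - 6)/(s + 5) − (14/15)| < ε.

δ = min(15/2, (225/32)ε)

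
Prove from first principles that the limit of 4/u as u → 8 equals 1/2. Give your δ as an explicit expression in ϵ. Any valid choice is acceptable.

Suppose ϵ > 0. We seek δ > 0 such that 0 < |u − 8| < δ implies |4/u − (1/2)| < ϵ.
|4/u − (1/2)| = 4·|8 − u|/(8·|u|) = 4|u − 8|/(8|u|).
Require δ ≤ 4 so that |u| > 8 − 4 = 4, hence 8|u| > 32.
Then |4/u − (1/2)| < 4|u − 8|/32, which is < ϵ when |u − 8| < 8ϵ.
Take δ = min(4, 8ϵ). Then 0 < |u − 8| < δ gives both |u − 8| < 4 and |u − 8| < 8ϵ, so |4/u − (1/2)| < ϵ.

δ = min(4, 8ϵ)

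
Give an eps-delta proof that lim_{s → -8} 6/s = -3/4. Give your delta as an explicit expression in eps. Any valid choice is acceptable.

Suppose eps > 0. We seek delta > 0 such that 0 < |s + 8| < delta implies |6/s + 3/4| < eps.
|6/s + 3/4| = 6·|-8 − s|/(8·|s|) = 6|s + 8|/(8|s|).
Restrict delta ≤ 4. Then |s + 8| < 4 gives |s| > 4, so 8|s| > 32.
Then |6/s + 3/4| < 6|s + 8|/32, which is < eps when |s + 8| < (16/3)eps.
Take delta = min(4, (16/3)eps). Then 0 < |s + 8| < delta gives both |s + 8| < 4 and |s + 8| < (16/3)eps, so |6/s + 3/4| < eps.

delta = min(4, (16/3)eps)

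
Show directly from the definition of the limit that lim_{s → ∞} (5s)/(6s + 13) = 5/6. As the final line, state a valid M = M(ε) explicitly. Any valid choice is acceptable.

M = (65/36)/ε

Let ε > 0 be given. We seek M > 0 such that s > M implies |(5s)/(6s + 13) − (5/6)| < ε.
(5s)/(6s + 13) − (5/6) = (6(5s) − 5(6s + 13)) / (6(6s + 13)) = -65/(6(6s + 13)).
For s > 0 we have 6s + 13 > 6s, so |(5s)/(6s + 13) − (5/6)| = 65/(6(6s + 13)) < 65/(6·6s) = (65/36)/s.
Thus |(5s)/(6s + 13) − (5/6)| < ε whenever s > (65/36)/ε.
Take M = (65/36)/ε. If s > M then |(5s)/(6s + 13) − (5/6)| < (65/36)/s < ε.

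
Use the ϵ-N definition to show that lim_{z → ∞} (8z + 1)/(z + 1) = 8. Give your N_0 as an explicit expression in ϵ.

N_0 = 7/ϵ

Fix ϵ > 0. We seek N_0 > 0 such that z > N_0 implies |(8z + 1)/(z + 1) − 8| < ϵ.
(8z + 1)/(z + 1) − 8 = ((8z + 1) − 8(z + 1)) / ((z + 1)) = -7/((z + 1)).
For z > 0 we have z + 1 > z, so |(8z + 1)/(z + 1) − 8| = 7/((z + 1)) < 7/(z) = 7/z.
Thus |(8z + 1)/(z + 1) − 8| < ϵ whenever z > 7/ϵ.
Take N_0 = 7/ϵ. If z > N_0 then |(8z + 1)/(z + 1) − 8| < 7/z < ϵ.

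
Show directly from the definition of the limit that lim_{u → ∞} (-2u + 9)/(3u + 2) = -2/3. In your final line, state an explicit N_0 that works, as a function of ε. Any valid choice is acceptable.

N_0 = (31/9)/ε

Suppose ε > 0. We seek N_0 > 0 such that u > N_0 implies |(-2u + 9)/(3u + 2) + 2/3| < ε.
(-2u + 9)/(3u + 2) + 2/3 = (3(-2u + 9) − (-2)(3u + 2)) / (3(3u + 2)) = 31/(3(3u + 2)).
For u > 0 we have 3u + 2 > 3u, so |(-2u + 9)/(3u + 2) + 2/3| = 31/(3(3u + 2)) < 31/(3·3u) = (31/9)/u.
Thus |(-2u + 9)/(3u + 2) + 2/3| < ε whenever u > (31/9)/ε.
Take N_0 = (31/9)/ε. If u > N_0 then |(-2u + 9)/(3u + 2) + 2/3| < (31/9)/u < ε.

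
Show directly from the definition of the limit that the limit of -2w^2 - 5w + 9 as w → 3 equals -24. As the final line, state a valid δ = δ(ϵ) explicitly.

δ = min(1, ϵ/19)

Let ϵ > 0. We want δ > 0 such that 0 < |w − 3| < δ implies |(-2w^2 - 5w + 9) + 24| < ϵ.
(-2w^2 - 5w + 9) + 24 = -2w^2 - 5w + 33 = (w − 3)(-2w - 11).
So |(-2w^2 - 5w + 9) + 24| = |w − 3|·|-2w - 11|.
Assume first that |w − 3| < 1, so |w| < 4. Then |-2w - 11| ≤ 2·4 + 11 = 19.
Hence |(-2w^2 - 5w + 9) + 24| ≤ 19|w − 3| < ϵ provided |w − 3| < ϵ/19.
Choosing δ = min(1, ϵ/19) ensures both conditions, hence |(-2w^2 - 5w + 9) + 24| < ϵ.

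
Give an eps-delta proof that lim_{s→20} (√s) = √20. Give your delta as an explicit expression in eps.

delta = min(20, √20·eps)

Let eps > 0. We want delta > 0 such that 0 < |s − 20| < delta implies |√s − √20| < eps.
Rationalise: √s − √20 = (s − 20)/(√s + √20), so |√s − √20| = |s − 20|/(√s + √20).
Restrict delta ≤ 20 so that |s − 20| < 20 forces s > 0, and then √s + √20 > √20.
Hence |√s − √20| < |s − 20|/√20, which is < eps once |s − 20| < √20·eps.
Take delta = min(20, √20·eps). If 0 < |s − 20| < delta then s > 0 and |√s − √20| < |s − 20|/√20 < eps.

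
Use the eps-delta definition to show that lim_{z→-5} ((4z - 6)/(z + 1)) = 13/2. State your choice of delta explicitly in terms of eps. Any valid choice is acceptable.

Suppose eps > 0. We want delta > 0 with 0 < |z + 5| < delta ⇒ |(4z - 6)/(z + 1) − (13/2)| < eps.
Combining over a common denominator, (4z - 6)/(z + 1) − (13/2) = [(4z - 6)·(-4) − (-26)·(z + 1)] / [(-4)·(z + 1)] = 10(z + 5) / ((-4)(z + 1)).
So |(4z - 6)/(z + 1) − (13/2)| = 10|z + 5| / (4·|z + 1|).
Require delta ≤ 2, so |z + 1| ≥ |-4| − |z + 5| > 4 − 2 = 2.
Hence |(4z - 6)/(z + 1) − (13/2)| < 10|z + 5|/(4·2) = (5/4)|z + 5|, which is < eps once |z + 5| < (4/5)eps.
Take delta = min(2, (4/5)eps). Then 0 < |z + 5| < delta forces both bounds, so |(4z - 6)/(z + 1) − (13/2)| < eps.

delta = min(2, (4/5)eps)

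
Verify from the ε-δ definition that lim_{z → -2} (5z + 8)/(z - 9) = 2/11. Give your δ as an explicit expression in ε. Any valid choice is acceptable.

Fix ε > 0. We want δ > 0 with 0 < |z + 2| < δ ⇒ |(5z + 8)/(z - 9) − (2/11)| < ε.
Combining over a common denominator, (5z + 8)/(z - 9) − (2/11) = [(5z + 8)·(-11) − (-2)·(z - 9)] / [(-11)·(z - 9)] = -53(z + 2) / ((-11)(z - 9)).
So |(5z + 8)/(z - 9) − (2/11)| = 53|z + 2| / (11·|z − 9|).
Restrict δ ≤ 11/2. Then |z + 2| < 11/2 gives |z − 9| = |(z + 2) + (-11)| ≥ 11 − 11/2 = 11/2.
Hence |(5z + 8)/(z - 9) − (2/11)| < 53|z + 2|/(11·(11/2)) = (106/121)|z + 2|, which is < ε once |z + 2| < (121/106)ε.
Take δ = min(11/2, (121/106)ε). Then 0 < |z + 2| < δ forces both bounds, so |(5z + 8)/(z - 9) − (2/11)| < ε.

δ = min(11/2, (121/106)ε)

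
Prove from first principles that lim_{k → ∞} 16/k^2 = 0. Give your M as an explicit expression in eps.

Suppose eps > 0. For k ≥ 1, |16/k^2 − 0| = 16/k^2.
16/k^2 < eps ⇔ k^2 > 16/eps ⇔ k > (16/eps)^{1/2}.
Take M = (16/eps)^{1/2}. Then k > M implies 16/k^2 < eps.

M = (16/eps)^{1/2}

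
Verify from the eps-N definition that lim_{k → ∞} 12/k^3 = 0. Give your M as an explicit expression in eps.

M = (12/eps)^{1/3}

Let eps > 0 be given. For k ≥ 1, |12/k^3 − 0| = 12/k^3.
12/k^3 < eps ⇔ k^3 > 12/eps ⇔ k > (12/eps)^{1/3}.
Take M = (12/eps)^{1/3}. Then k > M implies 12/k^3 < eps.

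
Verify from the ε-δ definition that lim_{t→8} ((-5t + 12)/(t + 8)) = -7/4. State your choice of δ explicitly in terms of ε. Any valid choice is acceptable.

δ = min(8, (32/13)ε)

Let ε > 0. We want δ > 0 with 0 < |t − 8| < δ ⇒ |(-5t + 12)/(t + 8) + 7/4| < ε.
Combining over a common denominator, (-5t + 12)/(t + 8) + 7/4 = [(-5t + 12)·16 − (-28)·(t + 8)] / [16·(t + 8)] = -52(t − 8) / (16(t + 8)).
So |(-5t + 12)/(t + 8) + 7/4| = 52|t − 8| / (16·|t + 8|).
Restrict δ ≤ 8. Then |t − 8| < 8 gives |t + 8| = |(t − 8) + 16| ≥ 16 − 8 = 8.
Hence |(-5t + 12)/(t + 8) + 7/4| < 52|t − 8|/(16·8) = (13/32)|t − 8|, which is < ε once |t − 8| < (32/13)ε.
Take δ = min(8, (32/13)ε). Then 0 < |t − 8| < δ forces both bounds, so |(-5t + 12)/(t + 8) + 7/4| < ε.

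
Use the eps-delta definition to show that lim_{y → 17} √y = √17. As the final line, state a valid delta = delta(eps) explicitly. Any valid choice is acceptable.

delta = min(17, √17·eps)

Let eps > 0. We want delta > 0 such that 0 < |y − 17| < delta implies |√y − √17| < eps.
Rationalise: √y − √17 = (y − 17)/(√y + √17), so |√y − √17| = |y − 17|/(√y + √17).
Restrict delta ≤ 17 so that |y − 17| < 17 forces y > 0, and then √y + √17 > √17.
Hence |√y − √17| < |y − 17|/√17, which is < eps once |y − 17| < √17·eps.
Take delta = min(17, √17·eps). If 0 < |y − 17| < delta then y > 0 and |√y − √17| < |y − 17|/√17 < eps.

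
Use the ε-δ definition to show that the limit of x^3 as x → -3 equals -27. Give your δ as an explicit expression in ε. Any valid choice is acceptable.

δ = min(1, ε/37)

Let ε > 0. We seek δ > 0 with 0 < |x + 3| < δ ⇒ |x^3 + 27| < ε.
Factor: x^3 + 27 = (x + 3)(x^2 - 3x + 9), so |x^3 + 27| = |x + 3|·|x^2 - 3x + 9|.
Restrict δ ≤ 1. Then |x + 3| < 1 gives |x| < 4, so by the triangle inequality |x^2 - 3x + 9| ≤ 4^2 + 3·4 + 9 = 37.
Hence |x^3 + 27| ≤ 37|x + 3|, which is < ε once |x + 3| < ε/37.
Take δ = min(1, ε/37). If 0 < |x + 3| < δ then both bounds hold and |x^3 + 27| ≤ 37|x + 3| < 37·(ε/37) = ε.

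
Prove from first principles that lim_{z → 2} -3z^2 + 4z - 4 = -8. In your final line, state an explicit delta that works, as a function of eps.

Fix eps > 0. We want delta > 0 such that 0 < |z − 2| < delta implies |(-3z^2 + 4z - 4) + 8| < eps.
(-3z^2 + 4z - 4) + 8 = -3z^2 + 4z + 4 = (z − 2)(-3z - 2).
So |(-3z^2 + 4z - 4) + 8| = |z − 2|·|-3z - 2|.
Assume first that |z − 2| < 2, so |z| < 4. Then |-3z - 2| ≤ 3·4 + 2 = 14.
Hence |(-3z^2 + 4z - 4) + 8| ≤ 14|z − 2| < eps provided |z − 2| < eps/14.
Take delta = min(2, eps/14). Then 0 < |z − 2| < delta gives both |z − 2| < 2 and |z − 2| < eps/14, so |(-3z^2 + 4z - 4) + 8| < eps.

delta = min(2, eps/14)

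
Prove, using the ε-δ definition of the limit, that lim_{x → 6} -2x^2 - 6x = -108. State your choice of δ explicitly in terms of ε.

δ = min(2, ε/34)

Suppose ε > 0. We want δ > 0 such that 0 < |x − 6| < δ implies |(-2x^2 - 6x) + 108| < ε.
(-2x^2 - 6x) + 108 = -2x^2 - 6x + 108 = (x − 6)(-2x - 18).
So |(-2x^2 - 6x) + 108| = |x − 6|·|-2x - 18|.
Require δ ≤ 2. Then |x − 6| < 2 gives |x| < 8, and by the triangle inequality |-2x - 18| ≤ 2·8 + 18 = 34.
Hence |(-2x^2 - 6x) + 108| ≤ 34|x − 6| < ε provided |x − 6| < ε/34.
Choosing δ = min(2, ε/34) ensures both conditions, hence |(-2x^2 - 6x) + 108| < ε.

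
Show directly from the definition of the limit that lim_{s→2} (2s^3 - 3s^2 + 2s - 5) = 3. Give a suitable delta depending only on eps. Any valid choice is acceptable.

delta = min(1, eps/25)

Fix eps > 0. We want delta > 0 such that 0 < |s − 2| < delta implies |(2s^3 - 3s^2 + 2s - 5) − 3| < eps.
(2s^3 - 3s^2 + 2s - 5) − 3 = 2s^3 - 3s^2 + 2s - 8 = (s − 2)(2s^2 + s + 4).
So |(2s^3 - 3s^2 + 2s - 5) − 3| = |s − 2|·|2s^2 + s + 4|.
Assume first that |s − 2| < 1, so |s| < 3. Then |2s^2 + s + 4| ≤ 2·3^2 + 3 + 4 = 25.
Hence |(2s^3 - 3s^2 + 2s - 5) − 3| ≤ 25|s − 2| < eps provided |s − 2| < eps/25.
Choosing delta = min(1, eps/25) ensures both conditions, hence |(2s^3 - 3s^2 + 2s - 5) − 3| < eps.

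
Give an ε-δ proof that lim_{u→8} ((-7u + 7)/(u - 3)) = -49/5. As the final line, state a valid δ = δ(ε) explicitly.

Fix ε > 0. We want δ > 0 with 0 < |u − 8| < δ ⇒ |(-7u + 7)/(u - 3) + 49/5| < ε.
Combining over a common denominator, (-7u + 7)/(u - 3) + 49/5 = [(-7u + 7)·5 − (-49)·(u - 3)] / [5·(u - 3)] = 14(u − 8) / (5(u - 3)).
So |(-7u + 7)/(u - 3) + 49/5| = 14|u − 8| / (5·|u − 3|).
Restrict δ ≤ 5/2. Then |u − 8| < 5/2 gives |u − 3| = |(u − 8) + 5| ≥ 5 − 5/2 = 5/2.
Hence |(-7u + 7)/(u - 3) + 49/5| < 14|u − 8|/(5·(5/2)) = (28/25)|u − 8|, which is < ε once |u − 8| < (25/28)ε.
Take δ = min(5/2, (25/28)ε). Then 0 < |u − 8| < δ forces both bounds, so |(-7u + 7)/(u - 3) + 49/5| < ε.

δ = min(5/2, (25/28)ε)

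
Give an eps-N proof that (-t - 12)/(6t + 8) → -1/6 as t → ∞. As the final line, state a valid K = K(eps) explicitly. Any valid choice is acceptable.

K = (16/9)/eps

Let eps > 0 be given. We seek K > 0 such that t > K implies |(-t - 12)/(6t + 8) + 1/6| < eps.
(-t - 12)/(6t + 8) + 1/6 = (6(-t - 12) − (-1)(6t + 8)) / (6(6t + 8)) = -64/(6(6t + 8)).
For t > 0 we have 6t + 8 > 6t, so |(-t - 12)/(6t + 8) + 1/6| = 64/(6(6t + 8)) < 64/(6·6t) = (16/9)/t.
Thus |(-t - 12)/(6t + 8) + 1/6| < eps whenever t > (16/9)/eps.
Take K = (16/9)/eps. If t > K then |(-t - 12)/(6t + 8) + 1/6| < (16/9)/t < eps.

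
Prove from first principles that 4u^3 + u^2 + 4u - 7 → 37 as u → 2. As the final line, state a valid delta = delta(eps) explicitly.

Suppose eps > 0. We want delta > 0 such that 0 < |u − 2| < delta implies |(4u^3 + u^2 + 4u - 7) − 37| < eps.
(4u^3 + u^2 + 4u - 7) − 37 = 4u^3 + u^2 + 4u - 44 = (u − 2)(4u^2 + 9u + 22).
So |(4u^3 + u^2 + 4u - 7) − 37| = |u − 2|·|4u^2 + 9u + 22|.
Require delta ≤ 1. Then |u − 2| < 1 gives |u| < 3, and by the triangle inequality |4u^2 + 9u + 22| ≤ 4·3^2 + 9·3 + 22 = 85.
Hence |(4u^3 + u^2 + 4u - 7) − 37| ≤ 85|u − 2| < eps provided |u − 2| < eps/85.
Take delta = min(1, eps/85). Then 0 < |u − 2| < delta gives both |u − 2| < 1 and |u − 2| < eps/85, so |(4u^3 + u^2 + 4u - 7) − 37| < eps.

delta = min(1, eps/85)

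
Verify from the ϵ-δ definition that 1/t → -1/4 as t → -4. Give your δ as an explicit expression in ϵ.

δ = min(2, 8ϵ)

Let ϵ > 0 be given. We seek δ > 0 such that 0 < |t + 4| < δ implies |1/t + 1/4| < ϵ.
|1/t + 1/4| = |-4 − t|/(4·|t|) = |t + 4|/(4|t|).
Require δ ≤ 2 so that |t| > 4 − 2 = 2, hence 4|t| > 8.
Then |1/t + 1/4| < |t + 4|/8, which is < ϵ when |t + 4| < 8ϵ.
Take δ = min(2, 8ϵ). Then 0 < |t + 4| < δ gives both |t + 4| < 2 and |t + 4| < 8ϵ, so |1/t + 1/4| < ϵ.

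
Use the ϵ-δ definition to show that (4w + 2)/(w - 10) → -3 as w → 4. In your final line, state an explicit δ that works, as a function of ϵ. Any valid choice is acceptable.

Suppose ϵ > 0. We want δ > 0 with 0 < |w − 4| < δ ⇒ |(4w + 2)/(w - 10) + 3| < ϵ.
Combining over a common denominator, (4w + 2)/(w - 10) + 3 = [(4w + 2)·(-6) − 18·(w - 10)] / [(-6)·(w - 10)] = -42(w − 4) / ((-6)(w - 10)).
So |(4w + 2)/(w - 10) + 3| = 42|w − 4| / (6·|w − 10|).
Require δ ≤ 3, so |w − 10| ≥ |-6| − |w − 4| > 6 − 3 = 3.
Hence |(4w + 2)/(w - 10) + 3| < 42|w − 4|/(6·3) = (7/3)|w − 4|, which is < ϵ once |w − 4| < (3/7)ϵ.
Take δ = min(3, (3/7)ϵ). Then 0 < |w − 4| < δ forces both bounds, so |(4w + 2)/(w - 10) + 3| < ϵ.

δ = min(3, (3/7)ϵ)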